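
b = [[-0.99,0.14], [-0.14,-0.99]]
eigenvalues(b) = [(-0.99+0.14j), (-0.99-0.14j)]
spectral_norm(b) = 1.00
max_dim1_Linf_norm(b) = 0.99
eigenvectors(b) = [[0.71+0.00j,(0.71-0j)],  [0.71j,-0.71j]]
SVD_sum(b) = [[-0.99,0.0], [-0.14,0.00]] + [[0.0,0.14], [0.00,-0.99]]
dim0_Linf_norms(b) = [0.99, 0.99]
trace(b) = -1.98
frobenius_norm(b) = 1.41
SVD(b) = [[-0.99, -0.14], [-0.14, 0.99]] @ diag([0.9998499887483123, 0.9998499887483122]) @ [[1.0,0.00], [-0.0,-1.00]]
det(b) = 1.00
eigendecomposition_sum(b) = [[-0.50+0.07j, 0.07+0.50j], [(-0.07-0.5j), (-0.5+0.07j)]] + [[(-0.5-0.07j),0.07-0.50j], [(-0.07+0.5j),-0.50-0.07j]]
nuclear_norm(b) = 2.00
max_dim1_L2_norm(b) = 1.0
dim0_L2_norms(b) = [1.0, 1.0]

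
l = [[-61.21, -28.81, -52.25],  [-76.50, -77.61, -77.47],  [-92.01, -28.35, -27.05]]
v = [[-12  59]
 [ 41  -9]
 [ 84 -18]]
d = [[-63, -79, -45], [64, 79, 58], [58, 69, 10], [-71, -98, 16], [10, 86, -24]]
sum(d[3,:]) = -153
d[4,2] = -24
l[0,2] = -52.25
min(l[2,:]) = -92.01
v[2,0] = 84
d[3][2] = 16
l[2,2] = -27.05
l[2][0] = -92.01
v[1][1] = -9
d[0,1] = -79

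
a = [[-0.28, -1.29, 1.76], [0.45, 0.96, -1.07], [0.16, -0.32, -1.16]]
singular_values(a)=[2.77, 0.93, 0.22]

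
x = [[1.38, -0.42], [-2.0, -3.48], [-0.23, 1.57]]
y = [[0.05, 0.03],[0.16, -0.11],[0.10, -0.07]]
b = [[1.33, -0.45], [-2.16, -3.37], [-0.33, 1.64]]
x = y + b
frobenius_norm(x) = 4.55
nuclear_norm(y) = 0.28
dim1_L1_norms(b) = [1.78, 5.53, 1.97]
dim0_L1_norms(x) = [3.61, 5.47]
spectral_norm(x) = 4.22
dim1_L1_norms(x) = [1.8, 5.48, 1.8]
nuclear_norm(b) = 5.97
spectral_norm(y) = 0.23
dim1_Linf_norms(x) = [1.38, 3.48, 1.57]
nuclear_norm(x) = 5.92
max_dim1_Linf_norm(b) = 3.37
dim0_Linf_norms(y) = [0.16, 0.11]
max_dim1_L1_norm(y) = 0.27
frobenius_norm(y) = 0.24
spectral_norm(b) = 4.20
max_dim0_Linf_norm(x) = 3.48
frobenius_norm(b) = 4.56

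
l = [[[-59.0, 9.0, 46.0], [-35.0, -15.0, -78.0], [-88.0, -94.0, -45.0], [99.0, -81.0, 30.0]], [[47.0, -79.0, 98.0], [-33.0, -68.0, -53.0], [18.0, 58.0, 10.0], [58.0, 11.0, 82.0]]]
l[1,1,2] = -53.0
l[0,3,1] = -81.0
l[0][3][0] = 99.0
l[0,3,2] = 30.0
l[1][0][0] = 47.0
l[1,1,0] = -33.0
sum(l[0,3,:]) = 48.0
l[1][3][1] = 11.0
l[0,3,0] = 99.0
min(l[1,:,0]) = -33.0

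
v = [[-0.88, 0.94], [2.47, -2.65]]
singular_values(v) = [3.84, 0.0]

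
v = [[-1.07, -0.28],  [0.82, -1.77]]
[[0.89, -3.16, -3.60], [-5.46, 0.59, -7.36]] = v @[[-1.46, 2.71, 2.03], [2.41, 0.92, 5.1]]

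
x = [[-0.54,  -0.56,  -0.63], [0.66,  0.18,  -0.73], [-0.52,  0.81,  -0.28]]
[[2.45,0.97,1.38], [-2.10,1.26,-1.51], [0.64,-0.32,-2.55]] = x @ [[-3.05, 0.48, -0.42],  [-1.23, -0.58, -3.1],  [-0.18, -1.43, 0.93]]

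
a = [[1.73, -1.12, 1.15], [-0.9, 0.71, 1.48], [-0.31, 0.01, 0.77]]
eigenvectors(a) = [[0.79+0.00j, (-0.53+0.02j), (-0.53-0.02j)], [(-0.59+0j), (-0.79+0j), (-0.79-0j)], [(-0.16+0j), -0.18-0.22j, -0.18+0.22j]]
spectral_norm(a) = 2.40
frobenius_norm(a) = 3.12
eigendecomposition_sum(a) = [[1.55+0.00j, -1.08-0.00j, 0.13+0.00j], [-1.15+0.00j, 0.80+0.00j, -0.09+0.00j], [-0.32+0.00j, (0.22+0j), -0.03+0.00j]] + [[(0.09+0.06j), (-0.02+0.23j), (0.51-0.54j)], [(0.13+0.09j), -0.04+0.33j, 0.79-0.77j], [0.00+0.06j, -0.10+0.06j, (0.4+0.05j)]] + [[0.09-0.06j, -0.02-0.23j, (0.51+0.54j)], [(0.13-0.09j), (-0.04-0.33j), (0.79+0.77j)], [0.00-0.06j, (-0.1-0.06j), 0.40-0.05j]]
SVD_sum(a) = [[1.84, -1.22, 0.64], [-0.55, 0.37, -0.19], [-0.03, 0.02, -0.01]] + [[-0.12,  0.09,  0.51],[-0.39,  0.28,  1.67],[-0.18,  0.13,  0.78]] + [[0.01, 0.02, -0.00],[0.04, 0.06, -0.0],[-0.10, -0.14, 0.0]]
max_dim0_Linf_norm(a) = 1.73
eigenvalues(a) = [(2.33+0j), (0.44+0.44j), (0.44-0.44j)]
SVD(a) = [[-0.96, -0.27, -0.10],  [0.29, -0.87, -0.39],  [0.02, -0.41, 0.91]] @ diag([2.3997157428648785, 1.9923043296201903, 0.1883820894435368]) @ [[-0.8, 0.53, -0.28],[0.22, -0.16, -0.96],[-0.56, -0.83, 0.01]]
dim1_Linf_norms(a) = [1.73, 1.48, 0.77]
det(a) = 0.90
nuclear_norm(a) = 4.58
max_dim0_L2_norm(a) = 2.03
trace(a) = 3.21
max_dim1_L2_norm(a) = 2.36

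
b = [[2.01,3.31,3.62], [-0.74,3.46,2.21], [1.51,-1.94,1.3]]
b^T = [[2.01, -0.74, 1.51], [3.31, 3.46, -1.94], [3.62, 2.21, 1.30]]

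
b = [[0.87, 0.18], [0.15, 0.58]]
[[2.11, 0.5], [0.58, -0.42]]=b @[[2.35, 0.77], [0.39, -0.92]]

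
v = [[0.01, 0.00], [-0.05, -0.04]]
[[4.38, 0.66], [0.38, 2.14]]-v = [[4.37,0.66], [0.43,2.18]]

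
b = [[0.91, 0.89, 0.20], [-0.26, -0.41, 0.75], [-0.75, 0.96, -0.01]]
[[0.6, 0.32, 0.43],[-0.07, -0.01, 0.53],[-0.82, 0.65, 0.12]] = b @ [[0.84, -0.2, 0.09],  [-0.20, 0.52, 0.2],  [0.09, 0.20, 0.85]]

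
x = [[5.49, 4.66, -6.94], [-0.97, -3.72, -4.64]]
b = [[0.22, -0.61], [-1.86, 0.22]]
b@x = [[1.80, 3.29, 1.30], [-10.42, -9.49, 11.89]]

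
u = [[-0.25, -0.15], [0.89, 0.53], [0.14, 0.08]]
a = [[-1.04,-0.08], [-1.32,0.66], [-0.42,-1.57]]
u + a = [[-1.29,-0.23],[-0.43,1.19],[-0.28,-1.49]]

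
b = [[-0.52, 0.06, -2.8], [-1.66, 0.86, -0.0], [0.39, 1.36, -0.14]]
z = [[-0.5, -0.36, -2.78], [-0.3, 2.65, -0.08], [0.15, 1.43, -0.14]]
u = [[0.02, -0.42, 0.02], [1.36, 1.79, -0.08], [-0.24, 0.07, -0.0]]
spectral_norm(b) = 2.88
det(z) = 2.45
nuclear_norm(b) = 6.11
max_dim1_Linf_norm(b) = 2.8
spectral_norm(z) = 3.07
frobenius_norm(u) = 2.30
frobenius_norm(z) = 4.16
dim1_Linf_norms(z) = [2.78, 2.65, 1.43]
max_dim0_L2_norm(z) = 3.03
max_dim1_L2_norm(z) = 2.85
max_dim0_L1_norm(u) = 2.28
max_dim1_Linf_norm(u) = 1.79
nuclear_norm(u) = 2.63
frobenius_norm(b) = 3.69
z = u + b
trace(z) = 2.01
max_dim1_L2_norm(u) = 2.25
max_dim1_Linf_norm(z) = 2.78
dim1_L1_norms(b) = [3.38, 2.52, 1.89]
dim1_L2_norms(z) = [2.85, 2.67, 1.44]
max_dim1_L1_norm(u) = 3.23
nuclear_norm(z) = 6.15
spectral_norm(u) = 2.27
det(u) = 0.00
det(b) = 7.31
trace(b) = 0.20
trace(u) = 1.81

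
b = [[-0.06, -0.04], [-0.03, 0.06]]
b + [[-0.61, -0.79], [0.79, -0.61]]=[[-0.67, -0.83], [0.76, -0.55]]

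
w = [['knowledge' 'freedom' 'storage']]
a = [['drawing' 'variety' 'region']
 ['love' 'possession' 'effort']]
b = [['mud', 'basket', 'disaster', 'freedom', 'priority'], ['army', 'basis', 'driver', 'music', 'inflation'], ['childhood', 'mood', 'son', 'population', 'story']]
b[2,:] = ['childhood', 'mood', 'son', 'population', 'story']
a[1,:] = ['love', 'possession', 'effort']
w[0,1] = 'freedom'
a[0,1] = 'variety'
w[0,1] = 'freedom'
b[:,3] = ['freedom', 'music', 'population']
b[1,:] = ['army', 'basis', 'driver', 'music', 'inflation']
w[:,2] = ['storage']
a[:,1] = ['variety', 'possession']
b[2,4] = 'story'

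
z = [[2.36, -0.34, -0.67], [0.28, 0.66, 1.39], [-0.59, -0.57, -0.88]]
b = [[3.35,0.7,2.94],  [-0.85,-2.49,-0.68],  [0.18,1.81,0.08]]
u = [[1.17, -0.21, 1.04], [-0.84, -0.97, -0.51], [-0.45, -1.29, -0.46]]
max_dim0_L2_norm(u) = 1.63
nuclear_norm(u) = 3.64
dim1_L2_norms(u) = [1.58, 1.38, 1.44]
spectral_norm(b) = 4.88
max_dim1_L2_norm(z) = 2.48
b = z @ u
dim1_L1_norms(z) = [3.37, 2.33, 2.04]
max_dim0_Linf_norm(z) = 2.36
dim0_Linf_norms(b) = [3.35, 2.49, 2.94]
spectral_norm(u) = 2.19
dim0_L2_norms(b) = [3.46, 3.16, 3.02]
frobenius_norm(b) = 5.57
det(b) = 0.21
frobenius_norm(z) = 3.17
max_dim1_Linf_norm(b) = 3.35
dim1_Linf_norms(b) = [3.35, 2.49, 1.81]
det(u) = 0.46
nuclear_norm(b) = 7.59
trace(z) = 2.14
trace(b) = 0.94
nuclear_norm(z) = 4.55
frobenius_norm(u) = 2.55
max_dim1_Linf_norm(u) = 1.29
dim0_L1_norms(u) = [2.46, 2.47, 2.01]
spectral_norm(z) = 2.50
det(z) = 0.54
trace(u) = -0.26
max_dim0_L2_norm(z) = 2.45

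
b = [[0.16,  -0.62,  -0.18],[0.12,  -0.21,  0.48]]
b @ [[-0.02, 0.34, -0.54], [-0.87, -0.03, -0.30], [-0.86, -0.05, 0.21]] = [[0.69, 0.08, 0.06], [-0.23, 0.02, 0.1]]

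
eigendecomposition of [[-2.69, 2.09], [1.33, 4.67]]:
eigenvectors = [[-0.99,-0.26], [0.17,-0.97]]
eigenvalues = [-3.05, 5.03]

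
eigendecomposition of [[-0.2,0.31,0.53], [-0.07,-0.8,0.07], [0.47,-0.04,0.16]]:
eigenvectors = [[(0.6+0j),  (-0.74+0j),  (-0.74-0j)], [0.01+0.00j,  (0.4-0.31j),  (0.4+0.31j)], [0.80+0.00j,  (0.43+0.04j),  0.43-0.04j]]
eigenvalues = [(0.51+0j), (-0.68+0.1j), (-0.68-0.1j)]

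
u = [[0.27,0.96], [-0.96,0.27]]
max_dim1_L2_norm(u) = 1.0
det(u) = 0.99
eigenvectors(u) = [[(0.71+0j), 0.71-0.00j],[0.00+0.71j, -0.71j]]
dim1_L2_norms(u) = [1.0, 1.0]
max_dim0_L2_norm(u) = 1.0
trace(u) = 0.54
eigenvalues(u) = [(0.27+0.96j), (0.27-0.96j)]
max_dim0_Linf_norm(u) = 0.96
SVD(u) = [[-0.27, 0.96], [0.96, 0.27]] @ diag([0.9972462083156797, 0.9972462083156796]) @ [[-1.0,-0.00], [0.0,1.0]]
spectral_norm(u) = 1.00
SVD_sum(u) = [[0.27,0.00], [-0.96,0.00]] + [[0.00,0.96],[0.0,0.27]]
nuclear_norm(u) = 1.99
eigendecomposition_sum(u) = [[(0.14+0.48j), (0.48-0.14j)], [-0.48+0.14j, 0.14+0.48j]] + [[0.14-0.48j, (0.48+0.14j)], [(-0.48-0.14j), (0.14-0.48j)]]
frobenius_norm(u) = 1.41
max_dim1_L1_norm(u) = 1.23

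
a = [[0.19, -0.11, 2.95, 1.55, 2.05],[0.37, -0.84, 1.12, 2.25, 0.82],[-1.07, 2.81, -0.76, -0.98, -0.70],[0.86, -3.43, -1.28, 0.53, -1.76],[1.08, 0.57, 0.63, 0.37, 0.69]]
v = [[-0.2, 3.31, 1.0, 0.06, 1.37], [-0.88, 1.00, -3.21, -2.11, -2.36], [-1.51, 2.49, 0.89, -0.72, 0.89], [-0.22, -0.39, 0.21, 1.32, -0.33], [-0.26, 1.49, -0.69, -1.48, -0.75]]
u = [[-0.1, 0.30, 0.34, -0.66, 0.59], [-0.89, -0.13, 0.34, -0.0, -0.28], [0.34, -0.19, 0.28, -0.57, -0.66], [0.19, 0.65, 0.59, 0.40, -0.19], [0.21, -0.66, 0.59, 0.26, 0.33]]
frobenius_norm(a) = 7.37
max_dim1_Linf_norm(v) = 3.31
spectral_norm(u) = 1.01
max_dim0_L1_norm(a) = 7.76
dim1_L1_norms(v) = [5.94, 9.56, 6.5, 2.47, 4.67]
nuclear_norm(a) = 12.92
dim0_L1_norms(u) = [1.73, 1.93, 2.14, 1.89, 2.05]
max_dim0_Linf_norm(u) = 0.89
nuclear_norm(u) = 5.00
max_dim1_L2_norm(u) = 1.0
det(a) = -15.50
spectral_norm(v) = 5.17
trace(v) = 2.26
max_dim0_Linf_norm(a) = 3.43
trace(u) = 0.78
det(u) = 1.00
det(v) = -15.59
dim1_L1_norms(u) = [1.99, 1.64, 2.04, 2.02, 2.05]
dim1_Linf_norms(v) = [3.31, 3.21, 2.49, 1.32, 1.49]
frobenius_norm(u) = 2.24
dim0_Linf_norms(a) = [1.08, 3.43, 2.95, 2.25, 2.05]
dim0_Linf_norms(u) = [0.89, 0.66, 0.59, 0.66, 0.66]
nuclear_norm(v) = 12.92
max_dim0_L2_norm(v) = 4.53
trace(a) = -0.19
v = u @ a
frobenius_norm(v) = 7.36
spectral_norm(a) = 5.15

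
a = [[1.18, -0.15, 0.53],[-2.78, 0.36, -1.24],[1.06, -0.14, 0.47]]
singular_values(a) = [3.53, 0.01, 0.0]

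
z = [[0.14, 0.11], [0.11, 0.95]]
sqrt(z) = [[0.36, 0.08], [0.08, 0.97]]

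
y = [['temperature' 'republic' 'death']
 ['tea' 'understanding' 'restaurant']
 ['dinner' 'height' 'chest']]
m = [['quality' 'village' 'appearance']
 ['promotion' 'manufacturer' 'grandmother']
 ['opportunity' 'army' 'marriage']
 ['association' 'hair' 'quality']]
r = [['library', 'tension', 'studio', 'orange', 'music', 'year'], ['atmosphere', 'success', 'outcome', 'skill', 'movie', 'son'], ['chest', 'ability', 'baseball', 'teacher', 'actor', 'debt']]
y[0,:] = ['temperature', 'republic', 'death']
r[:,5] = ['year', 'son', 'debt']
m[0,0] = 'quality'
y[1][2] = 'restaurant'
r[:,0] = ['library', 'atmosphere', 'chest']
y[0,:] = ['temperature', 'republic', 'death']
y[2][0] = 'dinner'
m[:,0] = ['quality', 'promotion', 'opportunity', 'association']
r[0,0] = 'library'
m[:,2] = ['appearance', 'grandmother', 'marriage', 'quality']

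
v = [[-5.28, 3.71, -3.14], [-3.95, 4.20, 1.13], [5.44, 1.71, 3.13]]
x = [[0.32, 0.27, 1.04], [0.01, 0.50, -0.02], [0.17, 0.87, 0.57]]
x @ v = [[2.9, 4.1, 2.56], [-2.14, 2.1, 0.47], [-1.23, 5.26, 2.23]]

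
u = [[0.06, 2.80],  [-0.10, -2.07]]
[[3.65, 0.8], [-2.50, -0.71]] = u @ [[-3.54, 2.12], [1.38, 0.24]]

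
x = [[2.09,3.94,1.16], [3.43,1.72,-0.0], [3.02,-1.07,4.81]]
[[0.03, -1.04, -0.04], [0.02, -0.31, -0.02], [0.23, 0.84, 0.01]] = x@[[0.01, 0.07, 0.0], [-0.01, -0.32, -0.01], [0.04, 0.06, 0.00]]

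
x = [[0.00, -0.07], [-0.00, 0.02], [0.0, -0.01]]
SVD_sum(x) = [[0.00, -0.07], [0.0, 0.02], [0.0, -0.01]] + [[0.00,0.0], [0.0,0.0], [-0.0,0.00]]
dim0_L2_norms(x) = [0.0, 0.07]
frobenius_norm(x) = 0.07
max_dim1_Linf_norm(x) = 0.07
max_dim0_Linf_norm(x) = 0.07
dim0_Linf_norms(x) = [0.0, 0.07]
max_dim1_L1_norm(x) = 0.07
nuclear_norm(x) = 0.07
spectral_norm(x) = 0.07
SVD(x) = [[0.95, -0.30], [-0.27, -0.85], [0.14, 0.43]] @ diag([0.07348469228349534, 0.0]) @ [[-0.0,-1.00],  [-1.00,-0.00]]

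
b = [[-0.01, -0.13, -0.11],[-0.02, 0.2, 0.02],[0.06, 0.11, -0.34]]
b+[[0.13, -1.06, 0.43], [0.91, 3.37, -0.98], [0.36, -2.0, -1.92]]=[[0.12, -1.19, 0.32], [0.89, 3.57, -0.96], [0.42, -1.89, -2.26]]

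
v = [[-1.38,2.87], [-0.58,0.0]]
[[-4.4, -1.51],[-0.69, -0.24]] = v @ [[1.19, 0.41], [-0.96, -0.33]]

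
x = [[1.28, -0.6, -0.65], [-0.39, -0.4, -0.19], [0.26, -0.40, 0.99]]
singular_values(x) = [1.56, 1.11, 0.56]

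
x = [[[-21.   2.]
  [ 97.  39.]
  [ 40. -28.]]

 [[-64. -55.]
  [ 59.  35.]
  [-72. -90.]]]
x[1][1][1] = 35.0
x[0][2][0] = 40.0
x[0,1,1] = 39.0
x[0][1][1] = 39.0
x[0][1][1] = 39.0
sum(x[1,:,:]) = -187.0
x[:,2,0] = [40.0, -72.0]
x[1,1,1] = 35.0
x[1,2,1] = -90.0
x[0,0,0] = -21.0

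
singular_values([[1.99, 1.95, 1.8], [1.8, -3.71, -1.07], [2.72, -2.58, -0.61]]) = [5.7, 3.31, 0.28]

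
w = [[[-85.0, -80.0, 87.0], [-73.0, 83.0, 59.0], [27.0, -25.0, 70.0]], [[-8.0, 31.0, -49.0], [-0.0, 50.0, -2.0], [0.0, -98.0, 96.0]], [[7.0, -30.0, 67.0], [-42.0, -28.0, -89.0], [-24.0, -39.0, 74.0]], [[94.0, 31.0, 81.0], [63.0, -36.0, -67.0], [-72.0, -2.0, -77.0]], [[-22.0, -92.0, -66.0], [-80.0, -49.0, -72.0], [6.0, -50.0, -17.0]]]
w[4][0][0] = -22.0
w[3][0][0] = 94.0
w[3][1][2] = -67.0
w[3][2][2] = -77.0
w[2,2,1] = -39.0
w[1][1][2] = -2.0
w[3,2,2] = -77.0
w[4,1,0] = -80.0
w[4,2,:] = [6.0, -50.0, -17.0]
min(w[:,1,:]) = -89.0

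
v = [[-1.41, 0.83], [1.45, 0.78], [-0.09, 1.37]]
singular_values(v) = [2.03, 1.77]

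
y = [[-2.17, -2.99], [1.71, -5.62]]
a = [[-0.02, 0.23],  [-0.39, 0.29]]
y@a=[[1.21, -1.37], [2.16, -1.24]]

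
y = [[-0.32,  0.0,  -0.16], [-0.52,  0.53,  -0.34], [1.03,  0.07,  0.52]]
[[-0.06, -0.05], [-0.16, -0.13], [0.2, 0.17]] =y @ [[-0.19, -0.16], [-0.00, -0.0], [0.76, 0.64]]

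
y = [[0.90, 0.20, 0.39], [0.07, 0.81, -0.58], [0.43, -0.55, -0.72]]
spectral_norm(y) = 1.00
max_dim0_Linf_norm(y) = 0.9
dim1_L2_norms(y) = [1.0, 1.0, 1.0]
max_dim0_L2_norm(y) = 1.0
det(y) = -1.00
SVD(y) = [[-0.51, -0.85, -0.07], [0.22, -0.05, -0.98], [0.83, -0.52, 0.21]] @ diag([1.0043549664348865, 0.9998654052380035, 0.9984188864428707]) @ [[-0.09, -0.38, -0.92], [-0.99, 0.07, 0.07], [-0.04, -0.92, 0.39]]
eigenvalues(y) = [(-1+0j), (1+0.07j), (1-0.07j)]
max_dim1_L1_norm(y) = 1.7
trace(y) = 0.99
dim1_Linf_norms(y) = [0.9, 0.81, 0.72]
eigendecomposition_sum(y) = [[-0.05+0.00j,  (0.07-0j),  0.21+0.00j], [(0.07-0j),  (-0.09+0j),  -0.28-0.00j], [0.20-0.00j,  (-0.28+0j),  -0.86-0.00j]] + [[(0.47+0.03j), 0.07-0.46j, (0.09+0.16j)], [0.46j, 0.45+0.04j, (-0.15+0.1j)], [0.11-0.15j, -0.13-0.12j, 0.07+0.01j]] + [[(0.47-0.03j), (0.07+0.46j), (0.09-0.16j)], [-0.46j, (0.45-0.04j), -0.15-0.10j], [(0.11+0.15j), -0.13+0.12j, (0.07-0.01j)]]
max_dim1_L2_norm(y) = 1.0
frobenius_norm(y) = 1.73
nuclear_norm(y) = 3.00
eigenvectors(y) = [[-0.22+0.00j, 0.69+0.00j, 0.69-0.00j], [0.30+0.00j, 0.04+0.67j, 0.04-0.67j], [(0.93+0j), (0.15-0.22j), (0.15+0.22j)]]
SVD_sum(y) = [[0.05,0.20,0.48], [-0.02,-0.08,-0.2], [-0.08,-0.32,-0.77]] + [[0.85, -0.06, -0.06], [0.05, -0.0, -0.0], [0.51, -0.04, -0.03]] + [[0.00, 0.07, -0.03], [0.04, 0.9, -0.38], [-0.01, -0.19, 0.08]]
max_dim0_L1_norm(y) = 1.69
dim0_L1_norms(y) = [1.4, 1.56, 1.69]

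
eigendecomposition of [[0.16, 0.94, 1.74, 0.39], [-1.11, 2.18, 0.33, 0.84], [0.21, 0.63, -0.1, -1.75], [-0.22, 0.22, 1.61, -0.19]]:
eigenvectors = [[0.73+0.00j,0.73-0.00j,0.43-0.32j,(0.43+0.32j)], [(0.56+0.32j),(0.56-0.32j),0.09-0.16j,(0.09+0.16j)], [(0.17+0.04j),0.17-0.04j,-0.01+0.57j,(-0.01-0.57j)], [(0.16+0.03j),(0.16-0.03j),(0.6+0j),0.60-0.00j]]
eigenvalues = [(1.38+0.52j), (1.38-0.52j), (-0.35+1.59j), (-0.35-1.59j)]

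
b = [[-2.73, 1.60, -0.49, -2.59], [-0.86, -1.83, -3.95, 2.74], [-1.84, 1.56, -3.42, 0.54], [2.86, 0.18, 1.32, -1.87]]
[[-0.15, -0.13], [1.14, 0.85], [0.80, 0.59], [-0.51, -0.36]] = b@[[-0.01, -0.0], [0.00, 0.0], [-0.21, -0.16], [0.11, 0.08]]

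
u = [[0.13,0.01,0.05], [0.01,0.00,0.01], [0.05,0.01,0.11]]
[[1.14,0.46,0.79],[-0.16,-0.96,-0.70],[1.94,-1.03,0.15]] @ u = [[0.19, 0.02, 0.15], [-0.07, -0.01, -0.09], [0.25, 0.02, 0.10]]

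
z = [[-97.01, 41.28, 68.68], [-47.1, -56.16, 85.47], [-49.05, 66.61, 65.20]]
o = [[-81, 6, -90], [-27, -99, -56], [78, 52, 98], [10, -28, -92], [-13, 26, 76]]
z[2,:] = [-49.05, 66.61, 65.2]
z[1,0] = -47.1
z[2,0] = -49.05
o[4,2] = 76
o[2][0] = 78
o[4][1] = 26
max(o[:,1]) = 52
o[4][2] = 76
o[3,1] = -28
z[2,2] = 65.2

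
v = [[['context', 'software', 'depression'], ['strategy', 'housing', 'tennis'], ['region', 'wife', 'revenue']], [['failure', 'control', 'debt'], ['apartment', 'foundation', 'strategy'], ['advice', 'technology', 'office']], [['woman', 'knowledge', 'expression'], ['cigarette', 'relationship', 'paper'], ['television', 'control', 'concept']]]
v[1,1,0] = 'apartment'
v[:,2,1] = ['wife', 'technology', 'control']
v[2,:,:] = [['woman', 'knowledge', 'expression'], ['cigarette', 'relationship', 'paper'], ['television', 'control', 'concept']]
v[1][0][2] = 'debt'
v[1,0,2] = 'debt'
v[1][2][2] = 'office'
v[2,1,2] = 'paper'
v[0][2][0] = 'region'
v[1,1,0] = 'apartment'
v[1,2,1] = 'technology'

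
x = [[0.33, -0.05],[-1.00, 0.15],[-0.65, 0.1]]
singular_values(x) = [1.25, 0.0]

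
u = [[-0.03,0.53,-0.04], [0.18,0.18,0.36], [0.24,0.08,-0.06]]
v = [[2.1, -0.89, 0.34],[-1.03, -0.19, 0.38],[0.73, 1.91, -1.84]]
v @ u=[[-0.14, 0.98, -0.42], [0.09, -0.55, -0.05], [-0.12, 0.58, 0.77]]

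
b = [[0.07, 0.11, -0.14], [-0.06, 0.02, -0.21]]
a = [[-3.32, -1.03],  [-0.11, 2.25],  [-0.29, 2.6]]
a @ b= [[-0.17,-0.39,0.68],[-0.14,0.03,-0.46],[-0.18,0.02,-0.51]]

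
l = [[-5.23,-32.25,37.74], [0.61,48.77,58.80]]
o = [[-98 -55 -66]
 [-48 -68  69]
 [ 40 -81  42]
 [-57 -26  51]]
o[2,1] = -81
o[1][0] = -48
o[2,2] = 42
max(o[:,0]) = 40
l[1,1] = 48.77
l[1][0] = 0.61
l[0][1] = -32.25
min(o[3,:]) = -57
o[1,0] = -48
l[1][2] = 58.8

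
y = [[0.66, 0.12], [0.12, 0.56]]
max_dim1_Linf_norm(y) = 0.66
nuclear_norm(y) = 1.22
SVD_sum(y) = [[0.51, 0.34], [0.34, 0.23]] + [[0.15, -0.22], [-0.22, 0.33]]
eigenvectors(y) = [[0.83, -0.55], [0.55, 0.83]]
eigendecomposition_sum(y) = [[0.51, 0.34], [0.34, 0.23]] + [[0.15, -0.22], [-0.22, 0.33]]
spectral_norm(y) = 0.74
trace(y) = 1.22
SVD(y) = [[-0.83, -0.55],[-0.55, 0.83]] @ diag([0.7400000000000001, 0.48000000000000004]) @ [[-0.83, -0.55], [-0.55, 0.83]]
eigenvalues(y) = [0.74, 0.48]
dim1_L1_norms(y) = [0.78, 0.68]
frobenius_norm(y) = 0.88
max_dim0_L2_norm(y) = 0.67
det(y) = 0.36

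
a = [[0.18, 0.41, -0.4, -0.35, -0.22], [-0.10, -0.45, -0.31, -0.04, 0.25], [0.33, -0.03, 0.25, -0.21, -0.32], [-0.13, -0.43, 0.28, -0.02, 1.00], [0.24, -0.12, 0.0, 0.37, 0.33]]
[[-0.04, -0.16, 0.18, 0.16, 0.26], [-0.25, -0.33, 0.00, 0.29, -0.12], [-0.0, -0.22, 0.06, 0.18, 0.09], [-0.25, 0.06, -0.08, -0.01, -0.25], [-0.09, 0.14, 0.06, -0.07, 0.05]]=a @[[-0.25, -0.28, 0.34, 0.33, 0.39], [0.3, 0.65, 0.08, -0.52, 0.28], [0.24, 0.32, -0.19, -0.32, -0.17], [0.20, 0.57, -0.07, -0.47, 0.00], [-0.22, 0.22, 0.05, -0.11, -0.03]]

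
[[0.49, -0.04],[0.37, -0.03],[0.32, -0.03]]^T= [[0.49, 0.37, 0.32], [-0.04, -0.03, -0.03]]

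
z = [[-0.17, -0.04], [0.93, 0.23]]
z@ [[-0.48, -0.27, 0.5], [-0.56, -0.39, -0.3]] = [[0.10, 0.06, -0.07], [-0.58, -0.34, 0.40]]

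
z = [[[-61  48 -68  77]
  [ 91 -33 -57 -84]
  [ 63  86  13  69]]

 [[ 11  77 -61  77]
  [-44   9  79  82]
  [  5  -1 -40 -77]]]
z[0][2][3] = 69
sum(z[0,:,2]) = -112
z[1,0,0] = 11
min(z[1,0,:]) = -61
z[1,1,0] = -44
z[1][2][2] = -40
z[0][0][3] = 77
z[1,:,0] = [11, -44, 5]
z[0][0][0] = -61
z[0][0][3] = 77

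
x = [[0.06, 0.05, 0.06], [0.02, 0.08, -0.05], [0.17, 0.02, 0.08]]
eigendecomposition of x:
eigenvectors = [[(-0.58+0j), 0.30+0.07j, 0.30-0.07j], [(0.38+0j), (-0.51+0.24j), (-0.51-0.24j)], [(0.72+0j), (0.77+0j), (0.77-0j)]]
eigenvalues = [(-0.05+0j), (0.13+0.02j), (0.13-0.02j)]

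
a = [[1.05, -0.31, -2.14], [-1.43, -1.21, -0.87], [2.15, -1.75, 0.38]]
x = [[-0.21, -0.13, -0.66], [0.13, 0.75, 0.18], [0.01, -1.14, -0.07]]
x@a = [[-1.45, 1.38, 0.31], [-0.55, -1.26, -0.86], [1.49, 1.50, 0.94]]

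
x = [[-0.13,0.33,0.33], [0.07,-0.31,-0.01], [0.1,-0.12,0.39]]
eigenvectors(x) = [[-0.51,-0.95,0.82], [-0.04,-0.29,-0.54], [-0.86,0.13,-0.18]]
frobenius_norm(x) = 0.72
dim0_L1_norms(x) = [0.3, 0.76, 0.73]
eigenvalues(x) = [0.44, -0.07, -0.42]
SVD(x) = [[0.85, -0.11, -0.51], [-0.39, 0.52, -0.76], [0.35, 0.85, 0.40]] @ diag([0.56375632993151, 0.4373305963849577, 0.056751651321625976]) @ [[-0.18, 0.64, 0.75], [0.31, -0.68, 0.66], [0.93, 0.35, -0.07]]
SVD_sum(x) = [[-0.09, 0.31, 0.36],[0.04, -0.14, -0.16],[-0.04, 0.13, 0.15]] + [[-0.02, 0.03, -0.03], [0.07, -0.16, 0.15], [0.11, -0.25, 0.24]] + [[-0.03,-0.01,0.00], [-0.04,-0.02,0.0], [0.02,0.01,-0.00]]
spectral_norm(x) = 0.56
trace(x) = -0.05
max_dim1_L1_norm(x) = 0.79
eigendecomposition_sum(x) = [[0.04,-0.02,0.24], [0.0,-0.0,0.02], [0.07,-0.04,0.41]] + [[-0.05, -0.08, 0.03], [-0.01, -0.02, 0.01], [0.01, 0.01, -0.0]] + [[-0.12, 0.43, 0.06],[0.08, -0.28, -0.04],[0.03, -0.10, -0.01]]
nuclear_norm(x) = 1.06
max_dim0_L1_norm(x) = 0.76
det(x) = 0.01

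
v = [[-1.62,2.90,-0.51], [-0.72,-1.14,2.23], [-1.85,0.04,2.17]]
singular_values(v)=[3.73, 3.5, 0.17]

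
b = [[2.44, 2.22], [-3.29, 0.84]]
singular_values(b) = [4.17, 2.24]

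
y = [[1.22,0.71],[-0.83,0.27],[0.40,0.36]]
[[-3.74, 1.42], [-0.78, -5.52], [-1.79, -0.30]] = y @[[-0.50, 4.68], [-4.41, -6.04]]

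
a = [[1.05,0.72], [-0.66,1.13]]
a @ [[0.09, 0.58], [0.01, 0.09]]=[[0.10, 0.67], [-0.05, -0.28]]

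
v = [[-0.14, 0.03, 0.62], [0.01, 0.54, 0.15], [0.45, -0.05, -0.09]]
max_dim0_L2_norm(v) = 0.64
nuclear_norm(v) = 1.62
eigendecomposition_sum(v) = [[-0.34, 0.02, 0.37], [-0.03, 0.00, 0.04], [0.27, -0.02, -0.30]] + [[0.24,0.08,0.31], [-0.37,-0.12,-0.48], [0.24,0.08,0.31]] + [[-0.05, -0.07, -0.07], [0.42, 0.66, 0.59], [-0.07, -0.11, -0.1]]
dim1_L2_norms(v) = [0.64, 0.56, 0.46]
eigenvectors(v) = [[0.77, -0.48, 0.11], [0.07, 0.73, -0.98], [-0.63, -0.48, 0.16]]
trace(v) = 0.31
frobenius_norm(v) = 0.97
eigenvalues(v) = [-0.64, 0.44, 0.51]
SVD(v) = [[-0.80, 0.37, 0.47],[-0.47, -0.87, -0.12],[0.37, -0.32, 0.87]] @ diag([0.7236616226376424, 0.5050553678142558, 0.3917051587143853]) @ [[0.38, -0.41, -0.83], [-0.40, -0.88, 0.25], [0.83, -0.24, 0.5]]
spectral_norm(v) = 0.72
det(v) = -0.14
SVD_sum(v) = [[-0.22, 0.24, 0.48], [-0.13, 0.14, 0.29], [0.10, -0.11, -0.22]] + [[-0.08, -0.17, 0.05], [0.18, 0.39, -0.11], [0.06, 0.14, -0.04]] + [[0.15, -0.04, 0.09],[-0.04, 0.01, -0.02],[0.29, -0.08, 0.17]]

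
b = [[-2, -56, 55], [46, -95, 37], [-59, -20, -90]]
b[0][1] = -56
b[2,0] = -59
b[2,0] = -59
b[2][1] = -20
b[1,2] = 37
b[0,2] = 55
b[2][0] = -59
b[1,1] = -95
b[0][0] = -2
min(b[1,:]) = -95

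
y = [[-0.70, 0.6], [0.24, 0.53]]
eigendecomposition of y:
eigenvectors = [[-0.98, -0.41], [0.18, -0.91]]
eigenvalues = [-0.81, 0.64]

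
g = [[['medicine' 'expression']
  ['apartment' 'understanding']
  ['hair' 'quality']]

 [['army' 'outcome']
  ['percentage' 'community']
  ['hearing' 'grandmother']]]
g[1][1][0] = 'percentage'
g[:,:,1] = [['expression', 'understanding', 'quality'], ['outcome', 'community', 'grandmother']]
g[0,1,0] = 'apartment'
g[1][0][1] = 'outcome'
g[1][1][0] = 'percentage'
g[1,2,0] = 'hearing'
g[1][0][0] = 'army'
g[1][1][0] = 'percentage'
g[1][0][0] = 'army'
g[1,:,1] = ['outcome', 'community', 'grandmother']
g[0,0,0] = 'medicine'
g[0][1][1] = 'understanding'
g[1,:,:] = [['army', 'outcome'], ['percentage', 'community'], ['hearing', 'grandmother']]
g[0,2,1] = 'quality'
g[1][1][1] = 'community'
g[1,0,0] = 'army'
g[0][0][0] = 'medicine'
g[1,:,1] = ['outcome', 'community', 'grandmother']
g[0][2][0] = 'hair'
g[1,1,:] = ['percentage', 'community']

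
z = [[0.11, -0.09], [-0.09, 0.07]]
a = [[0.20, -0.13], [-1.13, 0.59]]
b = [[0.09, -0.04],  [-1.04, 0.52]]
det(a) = -0.03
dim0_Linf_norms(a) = [1.13, 0.59]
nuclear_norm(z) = 0.18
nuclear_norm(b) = 1.17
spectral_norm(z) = 0.18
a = b + z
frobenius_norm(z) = 0.18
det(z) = -0.00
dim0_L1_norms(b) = [1.13, 0.56]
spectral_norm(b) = 1.17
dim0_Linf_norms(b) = [1.04, 0.52]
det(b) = 0.01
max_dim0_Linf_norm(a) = 1.13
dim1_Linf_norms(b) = [0.09, 1.04]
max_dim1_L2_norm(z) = 0.14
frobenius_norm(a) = 1.30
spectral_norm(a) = 1.30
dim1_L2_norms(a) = [0.24, 1.27]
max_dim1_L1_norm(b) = 1.56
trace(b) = 0.61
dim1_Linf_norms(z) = [0.11, 0.09]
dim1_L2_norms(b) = [0.1, 1.16]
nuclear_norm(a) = 1.32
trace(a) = 0.79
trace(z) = 0.18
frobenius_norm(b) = 1.17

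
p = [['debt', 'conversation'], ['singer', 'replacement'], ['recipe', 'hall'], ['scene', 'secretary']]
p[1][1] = 'replacement'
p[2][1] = 'hall'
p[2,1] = 'hall'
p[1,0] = 'singer'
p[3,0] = 'scene'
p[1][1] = 'replacement'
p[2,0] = 'recipe'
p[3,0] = 'scene'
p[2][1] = 'hall'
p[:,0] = ['debt', 'singer', 'recipe', 'scene']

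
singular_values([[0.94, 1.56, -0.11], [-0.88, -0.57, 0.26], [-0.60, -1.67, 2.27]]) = [3.28, 1.36, 0.44]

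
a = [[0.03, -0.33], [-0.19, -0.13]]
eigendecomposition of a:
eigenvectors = [[0.87, 0.69], [-0.48, 0.72]]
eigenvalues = [0.21, -0.31]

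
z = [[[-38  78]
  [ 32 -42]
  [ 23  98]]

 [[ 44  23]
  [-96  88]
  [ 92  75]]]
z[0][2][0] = 23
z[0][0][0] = -38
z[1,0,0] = 44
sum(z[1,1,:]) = -8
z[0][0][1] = 78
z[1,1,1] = 88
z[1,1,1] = 88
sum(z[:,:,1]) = 320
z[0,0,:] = [-38, 78]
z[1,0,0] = 44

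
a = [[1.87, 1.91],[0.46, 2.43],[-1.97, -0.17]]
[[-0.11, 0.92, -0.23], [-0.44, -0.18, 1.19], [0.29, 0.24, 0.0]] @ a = [[0.67, 2.06], [-3.25, -1.48], [0.65, 1.14]]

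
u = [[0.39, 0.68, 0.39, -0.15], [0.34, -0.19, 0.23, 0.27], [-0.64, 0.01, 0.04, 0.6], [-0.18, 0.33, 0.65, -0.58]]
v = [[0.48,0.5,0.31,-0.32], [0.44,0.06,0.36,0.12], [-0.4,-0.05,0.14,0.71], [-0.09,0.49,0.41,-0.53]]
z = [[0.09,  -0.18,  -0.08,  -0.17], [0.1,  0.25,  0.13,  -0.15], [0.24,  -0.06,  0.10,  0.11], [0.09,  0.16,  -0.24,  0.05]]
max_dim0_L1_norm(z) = 0.65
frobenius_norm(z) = 0.60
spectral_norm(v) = 1.25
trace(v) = 0.15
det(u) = 0.26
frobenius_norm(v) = 1.55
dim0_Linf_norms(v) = [0.48, 0.5, 0.41, 0.71]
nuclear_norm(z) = 1.20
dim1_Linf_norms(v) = [0.5, 0.44, 0.71, 0.53]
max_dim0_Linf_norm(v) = 0.71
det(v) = 0.09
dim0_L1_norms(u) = [1.55, 1.21, 1.31, 1.6]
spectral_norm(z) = 0.36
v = u + z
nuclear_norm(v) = 2.70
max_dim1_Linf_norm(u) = 0.68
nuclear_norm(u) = 3.08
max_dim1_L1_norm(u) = 1.74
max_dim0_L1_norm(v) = 1.68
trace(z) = 0.49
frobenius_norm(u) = 1.65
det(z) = 0.01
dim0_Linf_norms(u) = [0.64, 0.68, 0.65, 0.6]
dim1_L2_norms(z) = [0.28, 0.33, 0.29, 0.31]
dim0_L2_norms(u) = [0.84, 0.78, 0.79, 0.89]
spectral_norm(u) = 1.23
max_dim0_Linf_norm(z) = 0.25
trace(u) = -0.34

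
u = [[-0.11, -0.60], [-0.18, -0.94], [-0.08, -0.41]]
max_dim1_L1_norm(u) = 1.12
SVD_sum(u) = [[-0.11, -0.6], [-0.18, -0.94], [-0.08, -0.41]] + [[0.0, -0.0], [-0.00, 0.0], [-0.0, 0.00]]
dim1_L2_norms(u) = [0.61, 0.96, 0.42]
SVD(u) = [[-0.5,  0.83], [-0.79,  -0.33], [-0.35,  -0.46]] @ diag([1.2093710936606303, 0.004643039746840801]) @ [[0.19, 0.98], [0.98, -0.19]]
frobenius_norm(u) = 1.21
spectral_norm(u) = 1.21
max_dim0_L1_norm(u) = 1.95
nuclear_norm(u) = 1.21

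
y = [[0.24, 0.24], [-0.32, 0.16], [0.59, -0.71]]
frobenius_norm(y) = 1.05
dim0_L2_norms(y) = [0.71, 0.77]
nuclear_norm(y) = 1.35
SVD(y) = [[0.02, -0.93], [0.34, 0.35], [-0.94, 0.11]] @ diag([0.9808651490504591, 0.3651075997267388]) @ [[-0.67,  0.74], [-0.74,  -0.67]]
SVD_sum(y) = [[-0.01, 0.01],  [-0.22, 0.25],  [0.62, -0.68]] + [[0.25, 0.23], [-0.1, -0.09], [-0.03, -0.03]]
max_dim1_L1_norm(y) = 1.3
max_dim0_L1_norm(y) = 1.15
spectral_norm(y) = 0.98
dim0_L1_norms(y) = [1.15, 1.11]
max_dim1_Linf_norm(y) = 0.71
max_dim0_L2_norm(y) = 0.77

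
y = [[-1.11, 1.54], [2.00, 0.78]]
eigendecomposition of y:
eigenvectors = [[-0.83, -0.46], [0.56, -0.89]]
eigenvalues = [-2.16, 1.83]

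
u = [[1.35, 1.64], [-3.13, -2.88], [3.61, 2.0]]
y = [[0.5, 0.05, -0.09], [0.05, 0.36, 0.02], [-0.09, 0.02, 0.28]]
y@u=[[0.19, 0.5], [-0.99, -0.91], [0.83, 0.35]]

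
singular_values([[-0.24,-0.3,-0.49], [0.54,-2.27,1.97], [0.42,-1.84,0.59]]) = [3.58, 0.87, 0.22]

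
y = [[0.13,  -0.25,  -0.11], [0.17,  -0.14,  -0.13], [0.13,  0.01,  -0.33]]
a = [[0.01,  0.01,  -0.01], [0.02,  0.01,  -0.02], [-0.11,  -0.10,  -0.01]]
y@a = [[0.01, 0.01, 0.00], [0.01, 0.01, 0.0], [0.04, 0.03, 0.00]]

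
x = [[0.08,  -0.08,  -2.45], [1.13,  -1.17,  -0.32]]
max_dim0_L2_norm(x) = 2.47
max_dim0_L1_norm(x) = 2.77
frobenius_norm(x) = 2.96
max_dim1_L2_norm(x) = 2.45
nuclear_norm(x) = 4.08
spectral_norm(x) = 2.51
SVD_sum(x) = [[0.36, -0.37, -2.36],  [0.10, -0.1, -0.65]] + [[-0.28, 0.29, -0.09], [1.03, -1.07, 0.33]]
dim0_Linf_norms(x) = [1.13, 1.17, 2.45]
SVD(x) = [[-0.96, -0.26], [-0.26, 0.96]] @ diag([2.506106132778753, 1.5757322270134364]) @ [[-0.15,0.15,0.98], [0.68,-0.7,0.22]]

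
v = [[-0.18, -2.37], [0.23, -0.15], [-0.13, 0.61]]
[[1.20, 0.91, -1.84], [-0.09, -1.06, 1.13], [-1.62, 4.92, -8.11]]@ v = [[0.23, -4.10], [-0.37, 1.06], [2.48, -1.85]]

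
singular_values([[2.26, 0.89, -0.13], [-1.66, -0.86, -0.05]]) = [3.06, 0.19]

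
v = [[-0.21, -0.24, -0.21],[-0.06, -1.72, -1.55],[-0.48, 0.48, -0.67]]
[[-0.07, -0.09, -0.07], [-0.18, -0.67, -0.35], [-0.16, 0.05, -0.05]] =v @ [[0.21,0.01,0.10], [0.01,0.28,0.12], [0.1,0.12,0.09]]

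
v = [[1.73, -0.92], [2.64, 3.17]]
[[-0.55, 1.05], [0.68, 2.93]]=v @ [[-0.14, 0.76], [0.33, 0.29]]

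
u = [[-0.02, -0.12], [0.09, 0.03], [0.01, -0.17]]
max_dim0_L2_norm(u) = 0.21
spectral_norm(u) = 0.21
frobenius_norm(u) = 0.23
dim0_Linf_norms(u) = [0.09, 0.17]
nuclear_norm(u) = 0.30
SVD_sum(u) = [[-0.01,-0.12], [0.0,0.04], [-0.02,-0.17]] + [[-0.01, 0.00],[0.09, -0.01],[0.03, -0.00]]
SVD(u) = [[-0.58,  0.09],[0.18,  -0.95],[-0.80,  -0.29]] @ diag([0.21100191957448838, 0.09098455877719654]) @ [[0.09, 1.0], [-1.0, 0.09]]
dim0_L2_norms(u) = [0.09, 0.21]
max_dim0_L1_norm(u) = 0.32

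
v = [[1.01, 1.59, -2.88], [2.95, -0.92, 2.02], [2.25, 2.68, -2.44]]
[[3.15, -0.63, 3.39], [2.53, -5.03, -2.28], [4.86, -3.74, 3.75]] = v@[[1.28, -1.45, -0.01], [0.30, -0.89, 0.67], [-0.48, -0.78, -0.81]]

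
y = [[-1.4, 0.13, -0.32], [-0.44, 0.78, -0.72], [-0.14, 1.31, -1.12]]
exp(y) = [[0.25, -0.02, -0.09],[-0.3, 1.62, -0.56],[-0.2, 1.09, 0.05]]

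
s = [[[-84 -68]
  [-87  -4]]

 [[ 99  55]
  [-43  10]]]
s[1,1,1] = 10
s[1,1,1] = 10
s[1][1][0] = -43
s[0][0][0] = -84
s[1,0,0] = 99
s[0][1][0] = -87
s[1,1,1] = 10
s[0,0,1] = -68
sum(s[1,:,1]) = 65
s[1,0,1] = 55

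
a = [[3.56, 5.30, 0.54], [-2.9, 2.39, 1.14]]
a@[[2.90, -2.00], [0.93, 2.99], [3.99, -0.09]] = [[17.41, 8.68], [-1.64, 12.84]]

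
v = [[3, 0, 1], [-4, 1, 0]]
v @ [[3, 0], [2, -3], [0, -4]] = [[9, -4], [-10, -3]]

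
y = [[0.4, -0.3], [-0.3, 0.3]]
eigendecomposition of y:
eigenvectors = [[0.76, 0.65], [-0.65, 0.76]]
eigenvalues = [0.65, 0.05]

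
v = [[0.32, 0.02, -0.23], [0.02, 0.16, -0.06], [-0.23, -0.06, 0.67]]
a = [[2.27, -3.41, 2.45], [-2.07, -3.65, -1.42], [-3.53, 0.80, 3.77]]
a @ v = [[0.09, -0.65, 1.32],[-0.41, -0.54, -0.26],[-1.98, -0.17, 3.29]]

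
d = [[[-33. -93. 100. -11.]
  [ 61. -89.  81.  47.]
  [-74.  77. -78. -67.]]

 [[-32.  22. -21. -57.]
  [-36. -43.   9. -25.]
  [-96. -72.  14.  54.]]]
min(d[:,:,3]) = -67.0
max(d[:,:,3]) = 54.0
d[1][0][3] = -57.0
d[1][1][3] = -25.0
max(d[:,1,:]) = 81.0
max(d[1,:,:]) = 54.0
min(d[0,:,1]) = -93.0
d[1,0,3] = -57.0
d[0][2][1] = 77.0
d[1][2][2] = 14.0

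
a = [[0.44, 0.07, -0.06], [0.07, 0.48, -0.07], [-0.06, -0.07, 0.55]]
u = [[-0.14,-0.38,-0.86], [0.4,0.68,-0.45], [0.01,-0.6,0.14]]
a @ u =[[-0.03, -0.08, -0.42],[0.18, 0.34, -0.29],[-0.01, -0.35, 0.16]]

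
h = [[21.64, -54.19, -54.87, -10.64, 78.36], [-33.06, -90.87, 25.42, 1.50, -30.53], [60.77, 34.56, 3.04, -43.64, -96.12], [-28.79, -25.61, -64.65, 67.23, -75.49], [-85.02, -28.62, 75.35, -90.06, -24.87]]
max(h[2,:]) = 60.77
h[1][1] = -90.87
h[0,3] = -10.64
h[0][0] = 21.64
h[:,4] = [78.36, -30.53, -96.12, -75.49, -24.87]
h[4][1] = -28.62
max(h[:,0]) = 60.77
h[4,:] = [-85.02, -28.62, 75.35, -90.06, -24.87]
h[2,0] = 60.77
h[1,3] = 1.5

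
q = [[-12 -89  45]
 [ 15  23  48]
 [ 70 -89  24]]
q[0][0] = -12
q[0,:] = [-12, -89, 45]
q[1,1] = 23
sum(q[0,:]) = -56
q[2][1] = -89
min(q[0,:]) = -89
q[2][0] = 70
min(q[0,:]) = -89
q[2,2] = 24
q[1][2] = 48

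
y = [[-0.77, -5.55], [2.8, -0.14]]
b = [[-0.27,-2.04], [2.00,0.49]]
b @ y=[[-5.5,1.78],[-0.17,-11.17]]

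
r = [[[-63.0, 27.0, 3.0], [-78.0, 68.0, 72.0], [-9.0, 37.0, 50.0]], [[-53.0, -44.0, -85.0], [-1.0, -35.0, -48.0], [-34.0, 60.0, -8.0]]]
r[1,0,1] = -44.0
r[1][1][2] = -48.0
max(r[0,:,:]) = 72.0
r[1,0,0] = -53.0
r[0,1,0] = -78.0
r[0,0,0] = -63.0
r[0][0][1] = 27.0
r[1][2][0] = -34.0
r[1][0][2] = -85.0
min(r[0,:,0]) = -78.0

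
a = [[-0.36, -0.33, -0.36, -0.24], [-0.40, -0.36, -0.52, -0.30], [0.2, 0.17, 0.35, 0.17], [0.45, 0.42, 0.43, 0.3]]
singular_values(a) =[1.39, 0.14, 0.0, 0.0]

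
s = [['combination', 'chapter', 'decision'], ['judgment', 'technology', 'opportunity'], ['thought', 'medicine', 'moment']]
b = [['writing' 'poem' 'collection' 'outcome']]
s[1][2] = 'opportunity'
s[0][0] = 'combination'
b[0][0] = 'writing'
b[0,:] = ['writing', 'poem', 'collection', 'outcome']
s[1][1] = 'technology'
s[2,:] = ['thought', 'medicine', 'moment']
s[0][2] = 'decision'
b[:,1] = ['poem']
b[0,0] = 'writing'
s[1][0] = 'judgment'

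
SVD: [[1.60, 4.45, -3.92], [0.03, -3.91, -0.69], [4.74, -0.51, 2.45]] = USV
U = [[-0.87, -0.17, -0.45],[0.43, 0.17, -0.89],[0.23, -0.97, -0.08]]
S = [6.78, 5.28, 2.89]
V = [[-0.04,-0.84,0.54],[-0.92,-0.18,-0.35],[-0.39,0.52,0.76]]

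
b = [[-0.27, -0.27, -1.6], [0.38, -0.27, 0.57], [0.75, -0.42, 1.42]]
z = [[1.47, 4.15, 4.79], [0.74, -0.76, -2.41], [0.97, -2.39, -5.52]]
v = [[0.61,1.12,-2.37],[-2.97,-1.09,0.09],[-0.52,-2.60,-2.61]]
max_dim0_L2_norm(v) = 3.53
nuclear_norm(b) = 3.03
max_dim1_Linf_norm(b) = 1.6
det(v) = -23.81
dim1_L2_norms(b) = [1.64, 0.74, 1.66]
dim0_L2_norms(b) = [0.88, 0.57, 2.21]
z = b @ v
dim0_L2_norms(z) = [1.91, 4.85, 7.7]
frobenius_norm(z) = 9.29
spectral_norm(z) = 8.98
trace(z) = -4.81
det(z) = 0.01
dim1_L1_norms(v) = [4.1, 4.15, 5.73]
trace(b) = 0.88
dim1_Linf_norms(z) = [4.79, 2.41, 5.52]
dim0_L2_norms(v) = [3.08, 3.03, 3.53]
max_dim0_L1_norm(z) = 12.72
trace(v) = -3.09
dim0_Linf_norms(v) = [2.97, 2.6, 2.61]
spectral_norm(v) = 4.07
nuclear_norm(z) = 11.38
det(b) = 0.00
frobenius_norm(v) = 5.58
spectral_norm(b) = 2.36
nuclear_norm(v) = 9.19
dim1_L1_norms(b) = [2.14, 1.22, 2.59]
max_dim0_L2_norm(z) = 7.7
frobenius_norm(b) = 2.45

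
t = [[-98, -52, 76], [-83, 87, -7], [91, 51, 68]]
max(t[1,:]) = 87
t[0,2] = 76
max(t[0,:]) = 76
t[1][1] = 87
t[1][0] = -83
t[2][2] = 68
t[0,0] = -98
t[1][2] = -7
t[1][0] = -83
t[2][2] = 68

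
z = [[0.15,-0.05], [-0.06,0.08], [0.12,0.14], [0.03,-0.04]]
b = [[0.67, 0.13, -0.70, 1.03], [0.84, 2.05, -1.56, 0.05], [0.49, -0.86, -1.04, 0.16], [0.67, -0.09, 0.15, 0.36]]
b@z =[[0.04, -0.16], [-0.18, -0.1], [0.01, -0.25], [0.13, -0.03]]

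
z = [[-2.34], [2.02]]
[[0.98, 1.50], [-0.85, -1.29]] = z @ [[-0.42, -0.64]]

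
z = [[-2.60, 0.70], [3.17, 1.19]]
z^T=[[-2.60, 3.17], [0.7, 1.19]]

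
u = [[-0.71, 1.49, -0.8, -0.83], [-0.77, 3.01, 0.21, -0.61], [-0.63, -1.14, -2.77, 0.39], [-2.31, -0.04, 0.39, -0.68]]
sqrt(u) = [[(0.4+0.67j), (0.59-0.14j), (-0.12+0.36j), (-0.31+0.34j)], [-0.28+0.25j, 1.75-0.10j, 0.10-0.07j, -0.23+0.17j], [(-0.11+0.31j), -0.38+0.24j, (0.03+1.63j), (0.13-0.15j)], [-0.79+1.25j, (-0.04-0.47j), 0.24-0.28j, (0.37+0.84j)]]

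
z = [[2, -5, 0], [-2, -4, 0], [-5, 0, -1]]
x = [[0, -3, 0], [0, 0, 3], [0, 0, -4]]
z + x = [[2, -8, 0], [-2, -4, 3], [-5, 0, -5]]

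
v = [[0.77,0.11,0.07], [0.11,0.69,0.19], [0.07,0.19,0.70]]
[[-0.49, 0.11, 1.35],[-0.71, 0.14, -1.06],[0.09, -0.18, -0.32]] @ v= [[-0.27,0.28,0.93], [-0.61,-0.18,-0.77], [0.03,-0.18,-0.25]]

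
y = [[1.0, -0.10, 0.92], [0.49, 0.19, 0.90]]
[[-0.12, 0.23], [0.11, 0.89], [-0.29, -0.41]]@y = [[-0.01, 0.06, 0.1], [0.55, 0.16, 0.90], [-0.49, -0.05, -0.64]]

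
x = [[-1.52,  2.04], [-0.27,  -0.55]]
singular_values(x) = [2.56, 0.54]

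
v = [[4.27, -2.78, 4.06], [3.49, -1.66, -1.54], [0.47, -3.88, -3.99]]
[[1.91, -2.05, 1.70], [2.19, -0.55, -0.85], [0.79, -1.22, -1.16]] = v@[[0.57,  0.0,  -0.13], [0.0,  0.49,  -0.17], [-0.13,  -0.17,  0.44]]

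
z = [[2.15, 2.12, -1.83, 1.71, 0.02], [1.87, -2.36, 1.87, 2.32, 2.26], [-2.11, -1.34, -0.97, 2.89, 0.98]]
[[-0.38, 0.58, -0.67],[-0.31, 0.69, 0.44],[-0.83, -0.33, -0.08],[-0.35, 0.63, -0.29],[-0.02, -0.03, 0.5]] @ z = [[1.68, -1.28, 2.43, -1.24, 0.65], [-0.3, -2.88, 1.43, 2.34, 1.98], [-2.23, -0.87, 0.98, -2.42, -0.84], [1.04, -1.84, 2.10, 0.02, 1.13], [-1.15, -0.64, -0.50, 1.34, 0.42]]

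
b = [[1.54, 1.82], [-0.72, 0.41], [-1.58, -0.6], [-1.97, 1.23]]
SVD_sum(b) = [[1.88, 0.46], [-0.58, -0.14], [-1.63, -0.40], [-1.57, -0.39]] + [[-0.34, 1.36], [-0.14, 0.55], [0.05, -0.2], [-0.40, 1.62]]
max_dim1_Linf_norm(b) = 1.97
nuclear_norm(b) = 5.34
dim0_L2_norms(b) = [3.04, 2.31]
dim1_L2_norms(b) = [2.38, 0.83, 1.69, 2.32]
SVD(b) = [[-0.63, -0.62], [0.19, -0.25], [0.54, 0.09], [0.52, -0.74]] @ diag([3.085931793896271, 2.257814200376139]) @ [[-0.97, -0.24], [0.24, -0.97]]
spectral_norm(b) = 3.09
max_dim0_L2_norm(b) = 3.04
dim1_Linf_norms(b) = [1.82, 0.72, 1.58, 1.97]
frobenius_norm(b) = 3.82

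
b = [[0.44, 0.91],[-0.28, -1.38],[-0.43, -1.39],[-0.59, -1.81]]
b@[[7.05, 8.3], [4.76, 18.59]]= [[7.43, 20.57], [-8.54, -27.98], [-9.65, -29.41], [-12.78, -38.54]]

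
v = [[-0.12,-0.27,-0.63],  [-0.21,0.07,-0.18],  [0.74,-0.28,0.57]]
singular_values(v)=[1.11, 0.53, 0.0]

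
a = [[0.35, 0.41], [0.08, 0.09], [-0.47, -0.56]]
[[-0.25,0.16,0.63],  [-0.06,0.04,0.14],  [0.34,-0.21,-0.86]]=a @ [[-0.5, 0.35, 0.01],[-0.19, 0.08, 1.53]]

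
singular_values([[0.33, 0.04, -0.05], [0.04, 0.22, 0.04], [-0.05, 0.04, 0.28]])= [0.36, 0.29, 0.18]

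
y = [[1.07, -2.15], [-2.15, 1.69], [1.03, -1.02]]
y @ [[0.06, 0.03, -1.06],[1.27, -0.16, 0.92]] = [[-2.67, 0.38, -3.11], [2.02, -0.33, 3.83], [-1.23, 0.19, -2.03]]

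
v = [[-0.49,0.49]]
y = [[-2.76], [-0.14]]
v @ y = [[1.28]]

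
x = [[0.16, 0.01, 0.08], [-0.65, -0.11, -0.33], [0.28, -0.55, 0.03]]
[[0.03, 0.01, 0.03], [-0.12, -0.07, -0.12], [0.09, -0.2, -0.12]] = x @ [[0.24, -0.05, -0.1], [-0.05, 0.35, 0.19], [-0.10, 0.19, 0.49]]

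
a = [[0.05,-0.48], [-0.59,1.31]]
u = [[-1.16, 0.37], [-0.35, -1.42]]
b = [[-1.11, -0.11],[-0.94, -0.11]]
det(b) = 0.02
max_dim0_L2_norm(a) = 1.4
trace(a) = 1.36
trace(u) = -2.58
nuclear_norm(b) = 1.48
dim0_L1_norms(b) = [2.05, 0.22]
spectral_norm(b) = 1.46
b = a + u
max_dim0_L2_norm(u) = 1.47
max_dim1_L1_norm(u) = 1.77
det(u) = 1.78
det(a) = -0.22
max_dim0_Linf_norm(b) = 1.11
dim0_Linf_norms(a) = [0.59, 1.31]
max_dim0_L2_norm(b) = 1.45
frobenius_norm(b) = 1.46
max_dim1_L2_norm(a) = 1.44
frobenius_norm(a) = 1.52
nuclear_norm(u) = 2.68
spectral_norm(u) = 1.47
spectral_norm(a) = 1.51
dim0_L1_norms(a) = [0.64, 1.79]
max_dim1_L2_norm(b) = 1.12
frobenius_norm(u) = 1.90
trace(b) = -1.22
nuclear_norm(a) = 1.65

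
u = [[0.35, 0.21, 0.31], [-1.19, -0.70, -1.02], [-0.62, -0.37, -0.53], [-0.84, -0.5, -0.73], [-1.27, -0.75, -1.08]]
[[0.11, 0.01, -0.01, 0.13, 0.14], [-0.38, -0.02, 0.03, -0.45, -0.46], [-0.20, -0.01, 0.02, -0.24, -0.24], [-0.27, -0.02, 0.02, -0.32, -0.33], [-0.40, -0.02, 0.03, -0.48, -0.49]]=u@[[0.18, -0.25, 0.23, 0.27, -0.14], [-0.20, 0.09, -0.24, 0.17, 0.54], [0.30, 0.25, -0.13, 0.01, 0.24]]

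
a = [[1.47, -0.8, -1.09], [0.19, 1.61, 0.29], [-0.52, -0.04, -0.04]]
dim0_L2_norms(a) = [1.57, 1.8, 1.13]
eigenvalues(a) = [(-0.3+0j), (1.67+0.25j), (1.67-0.25j)]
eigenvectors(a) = [[0.46+0.00j, -0.89+0.00j, -0.89-0.00j], [(-0.18+0j), -0.14+0.34j, -0.14-0.34j], [(0.87+0j), 0.27-0.05j, (0.27+0.05j)]]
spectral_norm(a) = 2.21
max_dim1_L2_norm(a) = 2.0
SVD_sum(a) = [[1.03, -1.28, -0.91], [-0.62, 0.77, 0.55], [-0.13, 0.16, 0.12]] + [[0.47,0.46,-0.12],[0.83,0.83,-0.22],[-0.27,-0.27,0.07]] + [[-0.03, 0.02, -0.05], [-0.02, 0.01, -0.04], [-0.12, 0.06, -0.23]]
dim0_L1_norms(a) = [2.18, 2.45, 1.42]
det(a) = -0.87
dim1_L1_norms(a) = [3.36, 2.09, 0.6]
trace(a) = 3.04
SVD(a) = [[-0.85,-0.47,0.23],[0.51,-0.84,0.18],[0.11,0.27,0.96]] @ diag([2.207825147752537, 1.4227326293489417, 0.27611588570259926]) @ [[-0.55, 0.68, 0.49],[-0.70, -0.69, 0.18],[-0.46, 0.24, -0.85]]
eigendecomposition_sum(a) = [[-0.04+0.00j,  (-0.02+0j),  -0.14+0.00j], [0.02-0.00j,  (0.01-0j),  (0.06-0j)], [-0.08+0.00j,  -0.04+0.00j,  -0.27+0.00j]] + [[0.75-0.08j, (-0.39+2.28j), (-0.47+0.51j)], [(0.09-0.3j), (0.8+0.5j), 0.12+0.26j], [-0.22+0.06j, (-0-0.7j), 0.12-0.18j]] + [[(0.75+0.08j), -0.39-2.28j, -0.47-0.51j],[(0.09+0.3j), 0.80-0.50j, 0.12-0.26j],[-0.22-0.06j, (-0+0.7j), 0.12+0.18j]]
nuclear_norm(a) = 3.91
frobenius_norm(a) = 2.64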